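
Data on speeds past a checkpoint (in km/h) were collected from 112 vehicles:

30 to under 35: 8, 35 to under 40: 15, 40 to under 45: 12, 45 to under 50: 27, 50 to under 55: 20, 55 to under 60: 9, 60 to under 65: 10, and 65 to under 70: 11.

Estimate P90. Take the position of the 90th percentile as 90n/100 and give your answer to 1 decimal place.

Cumulative frequencies: 8, 23, 35, 62, 82, 91, 101, 112
n = 112; position = 90n/100 = 100.8.
This falls in the class 60 to under 65: L = 60, F = 91, f = 10, h = 5.
90th percentile ≈ 60 + ((100.8 − 91) / 10) × 5 = 64.9000

64.9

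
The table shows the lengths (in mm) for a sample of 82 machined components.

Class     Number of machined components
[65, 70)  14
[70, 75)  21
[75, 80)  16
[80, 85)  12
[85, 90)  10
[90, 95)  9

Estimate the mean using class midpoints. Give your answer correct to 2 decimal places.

Midpoints: 67.5, 72.5, 77.5, 82.5, 87.5, 92.5
Σfm = 14×67.5 + 21×72.5 + 16×77.5 + 12×82.5 + 10×87.5 + 9×92.5 = 6405
n = Σf = 82
Mean = 6405 / 82 = 78.1098

78.11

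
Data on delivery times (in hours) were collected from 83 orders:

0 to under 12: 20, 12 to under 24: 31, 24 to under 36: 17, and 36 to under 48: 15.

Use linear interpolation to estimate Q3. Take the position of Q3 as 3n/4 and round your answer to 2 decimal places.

Cumulative frequencies: 20, 51, 68, 83
n = 83; position = 3n/4 = 62.25.
This falls in the class 24 to under 36: L = 24, F = 51, f = 17, h = 12.
Upper quartile ≈ 24 + ((62.25 − 51) / 17) × 12 = 31.9412

31.94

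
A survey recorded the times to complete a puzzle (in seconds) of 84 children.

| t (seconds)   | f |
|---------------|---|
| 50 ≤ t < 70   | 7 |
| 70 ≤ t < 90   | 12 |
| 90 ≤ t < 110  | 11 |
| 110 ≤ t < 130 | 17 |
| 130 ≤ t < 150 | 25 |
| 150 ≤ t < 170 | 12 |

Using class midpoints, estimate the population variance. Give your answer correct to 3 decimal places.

Midpoints: 60, 80, 100, 120, 140, 160
n = 84, Σfm = 9940, mean = 118.3333
Σfm² = 1254000
Σf(m − x̄)² = Σfm² − (Σfm)²/n = 1254000 − 9940²/84 = 77766.6667
Population variance = 77766.6667 / 84 = 925.7937

925.794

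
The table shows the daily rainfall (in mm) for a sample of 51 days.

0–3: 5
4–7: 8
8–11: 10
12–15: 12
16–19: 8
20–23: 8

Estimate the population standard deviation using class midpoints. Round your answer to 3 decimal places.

6.170

Midpoints: 1.5, 5.5, 9.5, 13.5, 17.5, 21.5
n = 51, Σfm = 620.5, mean = 12.1667
Σfm² = 9490.75
Σf(m − x̄)² = Σfm² − (Σfm)²/n = 9490.75 − 620.5²/51 = 1941.3333
Population variance = 1941.3333 / 51 = 38.0654
Standard deviation = √38.0654 = 6.1697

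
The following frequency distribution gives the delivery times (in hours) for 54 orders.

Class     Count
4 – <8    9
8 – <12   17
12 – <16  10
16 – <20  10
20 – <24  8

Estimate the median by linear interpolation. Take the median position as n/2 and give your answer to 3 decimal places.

12.400

Cumulative frequencies: 9, 26, 36, 46, 54
n = 54; position = n/2 = 27.
This falls in the class 12 – <16: L = 12, F = 26, f = 10, h = 4.
Median ≈ 12 + ((27 − 26) / 10) × 4 = 12.4000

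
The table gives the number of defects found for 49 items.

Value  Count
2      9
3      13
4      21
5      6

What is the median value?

4

Cumulative frequencies: 9, 22, 43, 49
n = 49, so the median is the value in position (n+1)/2 = 25.
Position 25 falls at value 4.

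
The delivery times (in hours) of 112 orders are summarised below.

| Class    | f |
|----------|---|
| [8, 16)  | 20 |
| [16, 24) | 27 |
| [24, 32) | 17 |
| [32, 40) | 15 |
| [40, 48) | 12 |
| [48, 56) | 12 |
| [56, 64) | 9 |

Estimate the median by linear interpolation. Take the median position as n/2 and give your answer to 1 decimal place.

Cumulative frequencies: 20, 47, 64, 79, 91, 103, 112
n = 112; position = n/2 = 56.
This falls in the class [24, 32): L = 24, F = 47, f = 17, h = 8.
Median ≈ 24 + ((56 − 47) / 17) × 8 = 28.2353

28.2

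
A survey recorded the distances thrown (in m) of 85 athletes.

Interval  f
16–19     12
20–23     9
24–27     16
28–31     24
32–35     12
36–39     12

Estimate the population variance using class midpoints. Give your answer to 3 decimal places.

Midpoints: 17.5, 21.5, 25.5, 29.5, 33.5, 37.5
n = 85, Σfm = 2371.5, mean = 27.9000
Σfm² = 69467.25
Σf(m − x̄)² = Σfm² − (Σfm)²/n = 69467.25 − 2371.5²/85 = 3302.4000
Population variance = 3302.4000 / 85 = 38.8518

38.852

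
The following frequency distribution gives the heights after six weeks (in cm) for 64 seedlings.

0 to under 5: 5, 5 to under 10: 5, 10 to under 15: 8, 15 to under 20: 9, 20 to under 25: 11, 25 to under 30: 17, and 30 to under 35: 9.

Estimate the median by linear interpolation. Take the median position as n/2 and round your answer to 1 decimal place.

Cumulative frequencies: 5, 10, 18, 27, 38, 55, 64
n = 64; position = n/2 = 32.
This falls in the class 20 to under 25: L = 20, F = 27, f = 11, h = 5.
Median ≈ 20 + ((32 − 27) / 11) × 5 = 22.2727

22.3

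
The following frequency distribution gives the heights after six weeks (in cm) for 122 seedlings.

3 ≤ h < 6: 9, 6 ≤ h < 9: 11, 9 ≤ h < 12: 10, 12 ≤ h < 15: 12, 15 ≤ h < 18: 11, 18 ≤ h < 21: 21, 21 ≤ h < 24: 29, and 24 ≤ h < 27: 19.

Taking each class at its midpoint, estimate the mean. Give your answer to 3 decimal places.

Midpoints: 4.5, 7.5, 10.5, 13.5, 16.5, 19.5, 22.5, 25.5
Σfm = 9×4.5 + 11×7.5 + 10×10.5 + 12×13.5 + 11×16.5 + 21×19.5 + 29×22.5 + 19×25.5 = 2118
n = Σf = 122
Mean = 2118 / 122 = 17.3607

17.361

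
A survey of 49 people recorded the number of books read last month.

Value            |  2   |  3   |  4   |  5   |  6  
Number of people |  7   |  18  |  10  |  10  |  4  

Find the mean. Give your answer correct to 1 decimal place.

Values: 2, 3, 4, 5, 6
Σfx = 7×2 + 18×3 + 10×4 + 10×5 + 4×6 = 182
n = Σf = 49
Mean = 182 / 49 = 3.7143

3.7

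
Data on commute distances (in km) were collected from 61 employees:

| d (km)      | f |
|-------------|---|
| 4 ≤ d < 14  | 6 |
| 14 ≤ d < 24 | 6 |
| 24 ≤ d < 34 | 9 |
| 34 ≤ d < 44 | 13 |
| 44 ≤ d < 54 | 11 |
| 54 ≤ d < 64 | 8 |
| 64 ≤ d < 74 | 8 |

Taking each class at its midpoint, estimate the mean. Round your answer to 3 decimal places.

Midpoints: 9, 19, 29, 39, 49, 59, 69
Σfm = 6×9 + 6×19 + 9×29 + 13×39 + 11×49 + 8×59 + 8×69 = 2499
n = Σf = 61
Mean = 2499 / 61 = 40.9672

40.967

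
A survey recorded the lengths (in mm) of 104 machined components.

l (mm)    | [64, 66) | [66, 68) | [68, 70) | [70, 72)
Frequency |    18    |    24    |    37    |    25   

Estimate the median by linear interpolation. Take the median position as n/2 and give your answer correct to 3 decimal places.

Cumulative frequencies: 18, 42, 79, 104
n = 104; position = n/2 = 52.
This falls in the class [68, 70): L = 68, F = 42, f = 37, h = 2.
Median ≈ 68 + ((52 − 42) / 37) × 2 = 68.5405

68.541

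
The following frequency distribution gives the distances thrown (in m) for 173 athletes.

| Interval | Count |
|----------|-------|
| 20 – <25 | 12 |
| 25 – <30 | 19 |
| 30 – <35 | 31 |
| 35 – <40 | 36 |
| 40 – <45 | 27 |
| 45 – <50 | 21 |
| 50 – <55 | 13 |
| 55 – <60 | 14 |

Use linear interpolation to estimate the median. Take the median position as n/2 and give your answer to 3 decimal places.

38.403

Cumulative frequencies: 12, 31, 62, 98, 125, 146, 159, 173
n = 173; position = n/2 = 86.5.
This falls in the class 35 – <40: L = 35, F = 62, f = 36, h = 5.
Median ≈ 35 + ((86.5 − 62) / 36) × 5 = 38.4028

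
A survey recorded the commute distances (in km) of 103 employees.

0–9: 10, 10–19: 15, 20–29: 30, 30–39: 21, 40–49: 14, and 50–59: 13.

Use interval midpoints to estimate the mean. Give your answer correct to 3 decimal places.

Midpoints: 4.5, 14.5, 24.5, 34.5, 44.5, 54.5
Σfm = 10×4.5 + 15×14.5 + 30×24.5 + 21×34.5 + 14×44.5 + 13×54.5 = 3053.5
n = Σf = 103
Mean = 3053.5 / 103 = 29.6456

29.646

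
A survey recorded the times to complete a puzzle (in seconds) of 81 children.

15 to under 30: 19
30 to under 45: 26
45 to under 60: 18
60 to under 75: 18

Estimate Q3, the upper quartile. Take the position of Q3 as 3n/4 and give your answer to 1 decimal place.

Cumulative frequencies: 19, 45, 63, 81
n = 81; position = 3n/4 = 60.75.
This falls in the class 45 to under 60: L = 45, F = 45, f = 18, h = 15.
Upper quartile ≈ 45 + ((60.75 − 45) / 18) × 15 = 58.1250

58.1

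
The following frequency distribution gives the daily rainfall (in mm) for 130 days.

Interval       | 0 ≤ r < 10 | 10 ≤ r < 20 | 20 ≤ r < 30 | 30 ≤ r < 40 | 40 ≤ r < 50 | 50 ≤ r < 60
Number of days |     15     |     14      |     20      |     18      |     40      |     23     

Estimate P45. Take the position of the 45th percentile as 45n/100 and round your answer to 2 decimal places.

35.28

Cumulative frequencies: 15, 29, 49, 67, 107, 130
n = 130; position = 45n/100 = 58.5.
This falls in the class 30 ≤ r < 40: L = 30, F = 49, f = 18, h = 10.
45th percentile ≈ 30 + ((58.5 − 49) / 18) × 10 = 35.2778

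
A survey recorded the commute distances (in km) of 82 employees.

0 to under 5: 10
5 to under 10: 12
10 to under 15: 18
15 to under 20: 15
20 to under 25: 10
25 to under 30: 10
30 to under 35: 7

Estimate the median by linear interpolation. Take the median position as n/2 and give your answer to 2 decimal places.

15.33

Cumulative frequencies: 10, 22, 40, 55, 65, 75, 82
n = 82; position = n/2 = 41.
This falls in the class 15 to under 20: L = 15, F = 40, f = 15, h = 5.
Median ≈ 15 + ((41 − 40) / 15) × 5 = 15.3333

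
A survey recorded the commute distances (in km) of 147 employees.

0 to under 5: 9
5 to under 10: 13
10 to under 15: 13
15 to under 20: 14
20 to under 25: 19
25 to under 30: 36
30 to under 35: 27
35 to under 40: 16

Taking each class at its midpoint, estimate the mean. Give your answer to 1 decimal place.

23.3

Midpoints: 2.5, 7.5, 12.5, 17.5, 22.5, 27.5, 32.5, 37.5
Σfm = 9×2.5 + 13×7.5 + 13×12.5 + 14×17.5 + 19×22.5 + 36×27.5 + 27×32.5 + 16×37.5 = 3422.5
n = Σf = 147
Mean = 3422.5 / 147 = 23.2823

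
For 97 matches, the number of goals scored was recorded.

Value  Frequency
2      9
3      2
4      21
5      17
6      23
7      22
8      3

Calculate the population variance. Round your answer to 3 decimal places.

2.495

Values: 2, 3, 4, 5, 6, 7, 8
n = 97, Σfx = 509, mean = 5.2474
Σfx² = 2913
Σf(x − x̄)² = Σfx² − (Σfx)²/n = 2913 − 509²/97 = 242.0619
Population variance = 242.0619 / 97 = 2.4955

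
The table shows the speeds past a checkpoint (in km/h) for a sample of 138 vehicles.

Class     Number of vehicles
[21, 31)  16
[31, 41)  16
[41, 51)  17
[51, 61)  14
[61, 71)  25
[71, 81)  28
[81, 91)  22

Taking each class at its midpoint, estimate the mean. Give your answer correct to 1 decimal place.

Midpoints: 26, 36, 46, 56, 66, 76, 86
Σfm = 16×26 + 16×36 + 17×46 + 14×56 + 25×66 + 28×76 + 22×86 = 8228
n = Σf = 138
Mean = 8228 / 138 = 59.6232

59.6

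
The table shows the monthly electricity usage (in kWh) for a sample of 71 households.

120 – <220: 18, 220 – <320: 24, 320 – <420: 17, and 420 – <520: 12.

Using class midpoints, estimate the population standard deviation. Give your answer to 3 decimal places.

Midpoints: 170, 270, 370, 470
n = 71, Σfm = 21470, mean = 302.3944
Σfm² = 7247900
Σf(m − x̄)² = Σfm² − (Σfm)²/n = 7247900 − 21470²/71 = 755492.9577
Population variance = 755492.9577 / 71 = 10640.7459
Standard deviation = √10640.7459 = 103.1540

103.154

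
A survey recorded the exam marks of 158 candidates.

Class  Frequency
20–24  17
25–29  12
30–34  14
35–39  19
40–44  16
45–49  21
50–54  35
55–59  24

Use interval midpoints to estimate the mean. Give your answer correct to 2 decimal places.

Midpoints: 22, 27, 32, 37, 42, 47, 52, 57
Σfm = 17×22 + 12×27 + 14×32 + 19×37 + 16×42 + 21×47 + 35×52 + 24×57 = 6696
n = Σf = 158
Mean = 6696 / 158 = 42.3797

42.38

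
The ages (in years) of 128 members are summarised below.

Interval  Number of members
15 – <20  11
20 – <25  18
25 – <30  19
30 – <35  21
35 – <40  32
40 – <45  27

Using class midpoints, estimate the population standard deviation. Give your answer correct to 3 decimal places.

8.028

Midpoints: 17.5, 22.5, 27.5, 32.5, 37.5, 42.5
n = 128, Σfm = 4150, mean = 32.4219
Σfm² = 142800
Σf(m − x̄)² = Σfm² − (Σfm)²/n = 142800 − 4150²/128 = 8249.2188
Population variance = 8249.2188 / 128 = 64.4470
Standard deviation = √64.4470 = 8.0279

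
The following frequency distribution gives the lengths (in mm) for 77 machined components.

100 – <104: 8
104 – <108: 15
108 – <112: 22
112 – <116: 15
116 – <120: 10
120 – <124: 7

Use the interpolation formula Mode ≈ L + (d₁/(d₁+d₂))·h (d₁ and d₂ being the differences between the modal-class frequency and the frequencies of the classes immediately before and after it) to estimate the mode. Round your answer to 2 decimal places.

110.00

Modal class: 108 – <112 (highest frequency 22).
d₁ = 22 − 15 = 7, d₂ = 22 − 15 = 7
Mode ≈ 108 + (7/(7+7)) × 4 = 108 + 2.0000 = 110.0000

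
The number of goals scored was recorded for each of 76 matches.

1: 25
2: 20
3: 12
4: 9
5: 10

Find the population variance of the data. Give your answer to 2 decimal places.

1.93

Values: 1, 2, 3, 4, 5
n = 76, Σfx = 187, mean = 2.4605
Σfx² = 607
Σf(x − x̄)² = Σfx² − (Σfx)²/n = 607 − 187²/76 = 146.8816
Population variance = 146.8816 / 76 = 1.9327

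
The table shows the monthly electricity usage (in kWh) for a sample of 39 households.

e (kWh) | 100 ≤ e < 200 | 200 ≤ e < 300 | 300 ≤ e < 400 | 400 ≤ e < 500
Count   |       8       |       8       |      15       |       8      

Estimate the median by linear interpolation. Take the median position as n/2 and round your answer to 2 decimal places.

323.33

Cumulative frequencies: 8, 16, 31, 39
n = 39; position = n/2 = 19.5.
This falls in the class 300 ≤ e < 400: L = 300, F = 16, f = 15, h = 100.
Median ≈ 300 + ((19.5 − 16) / 15) × 100 = 323.3333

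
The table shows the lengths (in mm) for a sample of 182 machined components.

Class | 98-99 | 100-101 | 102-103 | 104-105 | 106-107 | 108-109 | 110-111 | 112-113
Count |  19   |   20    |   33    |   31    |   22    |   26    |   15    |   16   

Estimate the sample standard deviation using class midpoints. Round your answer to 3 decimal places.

Midpoints: 98.5, 100.5, 102.5, 104.5, 106.5, 108.5, 110.5, 112.5
n = 182, Σfm = 19125, mean = 105.0824
Σfm² = 2012843.5
Σf(m − x̄)² = Σfm² − (Σfm)²/n = 2012843.5 − 19125²/182 = 3142.2637
Sample variance = 3142.2637 / 181 = 17.3606
Standard deviation = √17.3606 = 4.1666

4.167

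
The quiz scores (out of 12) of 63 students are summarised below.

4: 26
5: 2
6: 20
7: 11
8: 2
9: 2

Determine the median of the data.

6

Cumulative frequencies: 26, 28, 48, 59, 61, 63
n = 63, so the median is the value in position (n+1)/2 = 32.
Position 32 falls at value 6.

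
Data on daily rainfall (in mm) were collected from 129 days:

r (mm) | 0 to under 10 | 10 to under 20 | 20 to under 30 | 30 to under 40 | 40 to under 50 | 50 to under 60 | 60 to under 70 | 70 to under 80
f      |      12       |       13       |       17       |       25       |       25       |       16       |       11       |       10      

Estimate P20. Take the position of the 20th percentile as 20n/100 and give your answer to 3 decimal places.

Cumulative frequencies: 12, 25, 42, 67, 92, 108, 119, 129
n = 129; position = 20n/100 = 25.8.
This falls in the class 20 to under 30: L = 20, F = 25, f = 17, h = 10.
20th percentile ≈ 20 + ((25.8 − 25) / 17) × 10 = 20.4706

20.471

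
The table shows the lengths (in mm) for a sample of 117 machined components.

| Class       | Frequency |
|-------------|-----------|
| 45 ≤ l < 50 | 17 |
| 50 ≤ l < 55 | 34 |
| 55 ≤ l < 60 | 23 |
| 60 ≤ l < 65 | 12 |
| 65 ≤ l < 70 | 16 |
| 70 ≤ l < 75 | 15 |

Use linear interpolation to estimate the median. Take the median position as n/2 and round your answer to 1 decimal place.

56.6

Cumulative frequencies: 17, 51, 74, 86, 102, 117
n = 117; position = n/2 = 58.5.
This falls in the class 55 ≤ l < 60: L = 55, F = 51, f = 23, h = 5.
Median ≈ 55 + ((58.5 − 51) / 23) × 5 = 56.6304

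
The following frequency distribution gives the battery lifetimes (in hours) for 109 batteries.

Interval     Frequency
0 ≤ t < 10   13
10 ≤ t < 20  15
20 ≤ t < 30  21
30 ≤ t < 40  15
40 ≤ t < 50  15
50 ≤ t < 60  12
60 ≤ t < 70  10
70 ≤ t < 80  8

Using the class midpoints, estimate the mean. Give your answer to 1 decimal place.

36.0

Midpoints: 5, 15, 25, 35, 45, 55, 65, 75
Σfm = 13×5 + 15×15 + 21×25 + 15×35 + 15×45 + 12×55 + 10×65 + 8×75 = 3925
n = Σf = 109
Mean = 3925 / 109 = 36.0092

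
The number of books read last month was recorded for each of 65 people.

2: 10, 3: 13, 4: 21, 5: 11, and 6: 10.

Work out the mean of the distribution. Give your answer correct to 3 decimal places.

Values: 2, 3, 4, 5, 6
Σfx = 10×2 + 13×3 + 21×4 + 11×5 + 10×6 = 258
n = Σf = 65
Mean = 258 / 65 = 3.9692

3.969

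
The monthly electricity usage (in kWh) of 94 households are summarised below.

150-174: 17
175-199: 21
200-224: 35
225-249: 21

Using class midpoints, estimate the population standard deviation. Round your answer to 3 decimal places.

Midpoints: 162, 187, 212, 237
n = 94, Σfm = 19078, mean = 202.9574
Σfm² = 3933086
Σf(m − x̄)² = Σfm² − (Σfm)²/n = 3933086 − 19078²/94 = 61063.8298
Population variance = 61063.8298 / 94 = 649.6152
Standard deviation = √649.6152 = 25.4876

25.488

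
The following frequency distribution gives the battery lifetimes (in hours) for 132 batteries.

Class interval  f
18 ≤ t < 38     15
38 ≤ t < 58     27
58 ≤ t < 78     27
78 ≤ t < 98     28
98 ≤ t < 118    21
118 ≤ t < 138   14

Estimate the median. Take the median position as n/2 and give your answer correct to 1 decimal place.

Cumulative frequencies: 15, 42, 69, 97, 118, 132
n = 132; position = n/2 = 66.
This falls in the class 58 ≤ t < 78: L = 58, F = 42, f = 27, h = 20.
Median ≈ 58 + ((66 − 42) / 27) × 20 = 75.7778

75.8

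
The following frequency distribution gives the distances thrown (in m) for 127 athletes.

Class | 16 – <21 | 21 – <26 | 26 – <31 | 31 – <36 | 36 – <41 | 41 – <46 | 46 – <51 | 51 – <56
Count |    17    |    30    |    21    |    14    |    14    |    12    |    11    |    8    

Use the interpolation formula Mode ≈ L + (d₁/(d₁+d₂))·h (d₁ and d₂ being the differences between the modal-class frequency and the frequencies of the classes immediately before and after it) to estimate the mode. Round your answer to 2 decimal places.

Modal class: 21 – <26 (highest frequency 30).
d₁ = 30 − 17 = 13, d₂ = 30 − 21 = 9
Mode ≈ 21 + (13/(13+9)) × 5 = 21 + 2.9545 = 23.9545

23.95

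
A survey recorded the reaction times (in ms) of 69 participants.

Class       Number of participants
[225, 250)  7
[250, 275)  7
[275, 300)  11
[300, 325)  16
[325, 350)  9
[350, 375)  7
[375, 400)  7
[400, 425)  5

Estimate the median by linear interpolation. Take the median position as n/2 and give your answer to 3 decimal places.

Cumulative frequencies: 7, 14, 25, 41, 50, 57, 64, 69
n = 69; position = n/2 = 34.5.
This falls in the class [300, 325): L = 300, F = 25, f = 16, h = 25.
Median ≈ 300 + ((34.5 − 25) / 16) × 25 = 314.8438

314.844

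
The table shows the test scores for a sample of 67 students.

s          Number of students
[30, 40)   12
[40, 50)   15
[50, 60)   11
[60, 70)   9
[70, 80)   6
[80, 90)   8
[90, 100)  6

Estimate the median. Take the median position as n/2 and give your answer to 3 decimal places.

55.909

Cumulative frequencies: 12, 27, 38, 47, 53, 61, 67
n = 67; position = n/2 = 33.5.
This falls in the class [50, 60): L = 50, F = 27, f = 11, h = 10.
Median ≈ 50 + ((33.5 − 27) / 11) × 10 = 55.9091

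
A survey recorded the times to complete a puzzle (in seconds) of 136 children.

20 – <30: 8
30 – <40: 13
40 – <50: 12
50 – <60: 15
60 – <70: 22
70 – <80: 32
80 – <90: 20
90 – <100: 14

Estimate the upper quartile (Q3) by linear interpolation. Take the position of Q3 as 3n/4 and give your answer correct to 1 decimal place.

80.0

Cumulative frequencies: 8, 21, 33, 48, 70, 102, 122, 136
n = 136; position = 3n/4 = 102.
This falls in the class 70 – <80: L = 70, F = 70, f = 32, h = 10.
Upper quartile ≈ 70 + ((102 − 70) / 32) × 10 = 80.0000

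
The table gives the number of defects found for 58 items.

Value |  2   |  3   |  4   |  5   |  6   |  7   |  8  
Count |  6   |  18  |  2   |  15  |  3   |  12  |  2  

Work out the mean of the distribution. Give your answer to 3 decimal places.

4.603

Values: 2, 3, 4, 5, 6, 7, 8
Σfx = 6×2 + 18×3 + 2×4 + 15×5 + 3×6 + 12×7 + 2×8 = 267
n = Σf = 58
Mean = 267 / 58 = 4.6034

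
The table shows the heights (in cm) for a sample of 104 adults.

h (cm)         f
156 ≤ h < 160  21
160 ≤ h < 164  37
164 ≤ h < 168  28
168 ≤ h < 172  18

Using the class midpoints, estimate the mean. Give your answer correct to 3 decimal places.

Midpoints: 158, 162, 166, 170
Σfm = 21×158 + 37×162 + 28×166 + 18×170 = 17020
n = Σf = 104
Mean = 17020 / 104 = 163.6538

163.654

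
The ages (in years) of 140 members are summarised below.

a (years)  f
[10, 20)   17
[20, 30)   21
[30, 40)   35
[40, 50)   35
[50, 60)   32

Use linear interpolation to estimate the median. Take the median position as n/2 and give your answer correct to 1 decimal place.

Cumulative frequencies: 17, 38, 73, 108, 140
n = 140; position = n/2 = 70.
This falls in the class [30, 40): L = 30, F = 38, f = 35, h = 10.
Median ≈ 30 + ((70 − 38) / 35) × 10 = 39.1429

39.1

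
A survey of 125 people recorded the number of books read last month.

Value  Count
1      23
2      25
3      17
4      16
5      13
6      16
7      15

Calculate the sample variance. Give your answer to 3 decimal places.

4.186

Values: 1, 2, 3, 4, 5, 6, 7
n = 125, Σfx = 454, mean = 3.6320
Σfx² = 2168
Σf(x − x̄)² = Σfx² − (Σfx)²/n = 2168 − 454²/125 = 519.0720
Sample variance = 519.0720 / 124 = 4.1861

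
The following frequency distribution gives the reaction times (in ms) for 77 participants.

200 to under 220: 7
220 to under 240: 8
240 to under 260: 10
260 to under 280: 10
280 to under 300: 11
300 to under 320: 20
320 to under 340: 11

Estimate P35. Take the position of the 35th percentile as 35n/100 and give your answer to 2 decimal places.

263.90

Cumulative frequencies: 7, 15, 25, 35, 46, 66, 77
n = 77; position = 35n/100 = 26.95.
This falls in the class 260 to under 280: L = 260, F = 25, f = 10, h = 20.
35th percentile ≈ 260 + ((26.95 − 25) / 10) × 20 = 263.9000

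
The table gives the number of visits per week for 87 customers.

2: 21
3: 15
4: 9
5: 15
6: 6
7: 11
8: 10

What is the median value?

4

Cumulative frequencies: 21, 36, 45, 60, 66, 77, 87
n = 87, so the median is the value in position (n+1)/2 = 44.
Position 44 falls at value 4.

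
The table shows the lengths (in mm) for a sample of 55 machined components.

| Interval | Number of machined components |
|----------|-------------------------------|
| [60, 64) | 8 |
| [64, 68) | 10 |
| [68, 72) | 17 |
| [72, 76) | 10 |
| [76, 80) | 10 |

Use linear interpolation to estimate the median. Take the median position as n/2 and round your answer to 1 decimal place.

70.2

Cumulative frequencies: 8, 18, 35, 45, 55
n = 55; position = n/2 = 27.5.
This falls in the class [68, 72): L = 68, F = 18, f = 17, h = 4.
Median ≈ 68 + ((27.5 − 18) / 17) × 4 = 70.2353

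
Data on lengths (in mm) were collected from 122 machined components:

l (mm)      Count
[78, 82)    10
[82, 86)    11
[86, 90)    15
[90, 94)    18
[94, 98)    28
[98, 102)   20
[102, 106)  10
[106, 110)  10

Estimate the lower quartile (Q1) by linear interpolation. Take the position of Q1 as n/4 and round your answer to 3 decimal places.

Cumulative frequencies: 10, 21, 36, 54, 82, 102, 112, 122
n = 122; position = n/4 = 30.5.
This falls in the class [86, 90): L = 86, F = 21, f = 15, h = 4.
Lower quartile ≈ 86 + ((30.5 − 21) / 15) × 4 = 88.5333

88.533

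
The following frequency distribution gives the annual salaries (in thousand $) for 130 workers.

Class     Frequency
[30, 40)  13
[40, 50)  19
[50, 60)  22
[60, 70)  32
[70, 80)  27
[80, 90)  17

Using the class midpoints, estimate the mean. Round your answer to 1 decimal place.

Midpoints: 35, 45, 55, 65, 75, 85
Σfm = 13×35 + 19×45 + 22×55 + 32×65 + 27×75 + 17×85 = 8070
n = Σf = 130
Mean = 8070 / 130 = 62.0769

62.1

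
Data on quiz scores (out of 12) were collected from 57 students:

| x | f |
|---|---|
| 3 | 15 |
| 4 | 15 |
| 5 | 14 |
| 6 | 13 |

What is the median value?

Cumulative frequencies: 15, 30, 44, 57
n = 57, so the median is the value in position (n+1)/2 = 29.
Position 29 falls at value 4.

4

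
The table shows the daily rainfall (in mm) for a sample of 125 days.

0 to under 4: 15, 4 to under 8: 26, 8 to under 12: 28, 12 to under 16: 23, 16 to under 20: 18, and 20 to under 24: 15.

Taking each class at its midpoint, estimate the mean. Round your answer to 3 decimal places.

Midpoints: 2, 6, 10, 14, 18, 22
Σfm = 15×2 + 26×6 + 28×10 + 23×14 + 18×18 + 15×22 = 1442
n = Σf = 125
Mean = 1442 / 125 = 11.5360

11.536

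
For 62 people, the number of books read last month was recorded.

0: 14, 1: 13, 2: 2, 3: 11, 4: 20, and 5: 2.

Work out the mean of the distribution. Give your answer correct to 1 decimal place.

Values: 0, 1, 2, 3, 4, 5
Σfx = 14×0 + 13×1 + 2×2 + 11×3 + 20×4 + 2×5 = 140
n = Σf = 62
Mean = 140 / 62 = 2.2581

2.3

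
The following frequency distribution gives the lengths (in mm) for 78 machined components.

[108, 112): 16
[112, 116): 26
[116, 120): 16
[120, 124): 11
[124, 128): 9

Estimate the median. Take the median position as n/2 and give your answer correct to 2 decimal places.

Cumulative frequencies: 16, 42, 58, 69, 78
n = 78; position = n/2 = 39.
This falls in the class [112, 116): L = 112, F = 16, f = 26, h = 4.
Median ≈ 112 + ((39 − 16) / 26) × 4 = 115.5385

115.54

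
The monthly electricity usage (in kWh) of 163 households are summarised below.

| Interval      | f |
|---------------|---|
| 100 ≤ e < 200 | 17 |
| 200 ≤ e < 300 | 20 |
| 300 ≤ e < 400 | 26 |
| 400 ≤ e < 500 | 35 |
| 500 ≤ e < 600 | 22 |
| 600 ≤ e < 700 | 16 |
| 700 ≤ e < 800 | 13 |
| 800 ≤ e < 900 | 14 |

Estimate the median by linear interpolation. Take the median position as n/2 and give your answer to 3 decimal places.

452.857

Cumulative frequencies: 17, 37, 63, 98, 120, 136, 149, 163
n = 163; position = n/2 = 81.5.
This falls in the class 400 ≤ e < 500: L = 400, F = 63, f = 35, h = 100.
Median ≈ 400 + ((81.5 − 63) / 35) × 100 = 452.8571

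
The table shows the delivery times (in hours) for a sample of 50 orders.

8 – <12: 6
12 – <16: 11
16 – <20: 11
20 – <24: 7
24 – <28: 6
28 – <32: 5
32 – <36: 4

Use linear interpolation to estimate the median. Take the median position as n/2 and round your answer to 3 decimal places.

Cumulative frequencies: 6, 17, 28, 35, 41, 46, 50
n = 50; position = n/2 = 25.
This falls in the class 16 – <20: L = 16, F = 17, f = 11, h = 4.
Median ≈ 16 + ((25 − 17) / 11) × 4 = 18.9091

18.909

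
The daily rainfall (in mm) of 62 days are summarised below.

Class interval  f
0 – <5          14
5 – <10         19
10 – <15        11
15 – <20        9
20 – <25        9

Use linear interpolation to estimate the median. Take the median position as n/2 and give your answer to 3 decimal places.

9.474

Cumulative frequencies: 14, 33, 44, 53, 62
n = 62; position = n/2 = 31.
This falls in the class 5 – <10: L = 5, F = 14, f = 19, h = 5.
Median ≈ 5 + ((31 − 14) / 19) × 5 = 9.4737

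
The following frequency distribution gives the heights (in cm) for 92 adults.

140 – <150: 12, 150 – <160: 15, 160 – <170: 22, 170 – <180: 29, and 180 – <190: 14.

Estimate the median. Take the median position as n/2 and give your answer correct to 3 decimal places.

168.636

Cumulative frequencies: 12, 27, 49, 78, 92
n = 92; position = n/2 = 46.
This falls in the class 160 – <170: L = 160, F = 27, f = 22, h = 10.
Median ≈ 160 + ((46 − 27) / 22) × 10 = 168.6364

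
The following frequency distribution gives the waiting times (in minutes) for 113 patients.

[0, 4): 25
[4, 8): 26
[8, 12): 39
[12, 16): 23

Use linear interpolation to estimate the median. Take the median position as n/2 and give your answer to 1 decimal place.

8.6

Cumulative frequencies: 25, 51, 90, 113
n = 113; position = n/2 = 56.5.
This falls in the class [8, 12): L = 8, F = 51, f = 39, h = 4.
Median ≈ 8 + ((56.5 − 51) / 39) × 4 = 8.5641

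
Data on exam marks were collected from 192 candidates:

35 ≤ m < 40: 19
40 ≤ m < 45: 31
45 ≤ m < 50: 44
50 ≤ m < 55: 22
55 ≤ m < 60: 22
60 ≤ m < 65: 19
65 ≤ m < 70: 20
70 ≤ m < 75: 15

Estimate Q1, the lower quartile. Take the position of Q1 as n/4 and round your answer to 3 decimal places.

Cumulative frequencies: 19, 50, 94, 116, 138, 157, 177, 192
n = 192; position = n/4 = 48.
This falls in the class 40 ≤ m < 45: L = 40, F = 19, f = 31, h = 5.
Lower quartile ≈ 40 + ((48 − 19) / 31) × 5 = 44.6774

44.677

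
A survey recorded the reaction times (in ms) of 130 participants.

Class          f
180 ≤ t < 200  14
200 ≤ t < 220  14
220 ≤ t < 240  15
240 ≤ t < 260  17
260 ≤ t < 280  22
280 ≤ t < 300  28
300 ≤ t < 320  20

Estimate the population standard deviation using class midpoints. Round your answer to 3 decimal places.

Midpoints: 190, 210, 230, 250, 270, 290, 310
n = 130, Σfm = 33560, mean = 258.1538
Σfm² = 8859400
Σf(m − x̄)² = Σfm² − (Σfm)²/n = 8859400 − 33560²/130 = 195756.9231
Population variance = 195756.9231 / 130 = 1505.8225
Standard deviation = √1505.8225 = 38.8049

38.805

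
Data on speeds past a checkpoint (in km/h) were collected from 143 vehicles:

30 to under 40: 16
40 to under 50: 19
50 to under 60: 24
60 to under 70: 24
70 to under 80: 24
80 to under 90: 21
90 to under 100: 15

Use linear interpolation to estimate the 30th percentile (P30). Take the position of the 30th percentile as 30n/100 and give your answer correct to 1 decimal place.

Cumulative frequencies: 16, 35, 59, 83, 107, 128, 143
n = 143; position = 30n/100 = 42.9.
This falls in the class 50 to under 60: L = 50, F = 35, f = 24, h = 10.
30th percentile ≈ 50 + ((42.9 − 35) / 24) × 10 = 53.2917

53.3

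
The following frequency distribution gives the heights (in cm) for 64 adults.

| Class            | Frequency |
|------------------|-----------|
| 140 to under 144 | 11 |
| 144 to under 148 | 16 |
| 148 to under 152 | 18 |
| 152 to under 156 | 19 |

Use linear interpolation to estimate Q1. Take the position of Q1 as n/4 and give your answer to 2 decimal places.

145.25

Cumulative frequencies: 11, 27, 45, 64
n = 64; position = n/4 = 16.
This falls in the class 144 to under 148: L = 144, F = 11, f = 16, h = 4.
Lower quartile ≈ 144 + ((16 − 11) / 16) × 4 = 145.2500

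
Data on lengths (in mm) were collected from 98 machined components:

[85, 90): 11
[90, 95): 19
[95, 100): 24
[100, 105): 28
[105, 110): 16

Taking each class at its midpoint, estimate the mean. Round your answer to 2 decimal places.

98.47

Midpoints: 87.5, 92.5, 97.5, 102.5, 107.5
Σfm = 11×87.5 + 19×92.5 + 24×97.5 + 28×102.5 + 16×107.5 = 9650
n = Σf = 98
Mean = 9650 / 98 = 98.4694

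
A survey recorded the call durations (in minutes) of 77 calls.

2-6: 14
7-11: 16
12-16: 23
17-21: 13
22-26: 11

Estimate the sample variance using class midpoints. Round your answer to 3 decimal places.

Midpoints: 4, 9, 14, 19, 24
n = 77, Σfm = 1033, mean = 13.4156
Σfm² = 17057
Σf(m − x̄)² = Σfm² − (Σfm)²/n = 17057 − 1033²/77 = 3198.7013
Sample variance = 3198.7013 / 76 = 42.0882

42.088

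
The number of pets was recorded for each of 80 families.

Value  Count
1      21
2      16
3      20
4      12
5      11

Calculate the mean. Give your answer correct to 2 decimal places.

Values: 1, 2, 3, 4, 5
Σfx = 21×1 + 16×2 + 20×3 + 12×4 + 11×5 = 216
n = Σf = 80
Mean = 216 / 80 = 2.7000

2.70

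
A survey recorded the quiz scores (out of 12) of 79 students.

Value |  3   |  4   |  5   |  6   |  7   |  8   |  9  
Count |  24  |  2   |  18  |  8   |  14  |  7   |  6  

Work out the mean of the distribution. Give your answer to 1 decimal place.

5.4

Values: 3, 4, 5, 6, 7, 8, 9
Σfx = 24×3 + 2×4 + 18×5 + 8×6 + 14×7 + 7×8 + 6×9 = 426
n = Σf = 79
Mean = 426 / 79 = 5.3924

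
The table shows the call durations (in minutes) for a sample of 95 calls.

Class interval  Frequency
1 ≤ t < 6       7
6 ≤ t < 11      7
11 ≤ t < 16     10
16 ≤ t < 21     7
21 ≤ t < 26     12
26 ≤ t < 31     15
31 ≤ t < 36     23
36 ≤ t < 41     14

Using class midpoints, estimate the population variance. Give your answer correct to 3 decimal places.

Midpoints: 3.5, 8.5, 13.5, 18.5, 23.5, 28.5, 33.5, 38.5
n = 95, Σfm = 2367.5, mean = 24.9211
Σfm² = 70183.75
Σf(m − x̄)² = Σfm² − (Σfm)²/n = 70183.75 − 2367.5²/95 = 11183.1579
Population variance = 11183.1579 / 95 = 117.7175

117.717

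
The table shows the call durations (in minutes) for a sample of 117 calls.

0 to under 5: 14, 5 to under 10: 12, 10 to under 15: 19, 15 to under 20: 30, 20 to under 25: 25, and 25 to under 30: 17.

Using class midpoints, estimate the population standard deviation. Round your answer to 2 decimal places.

Midpoints: 2.5, 7.5, 12.5, 17.5, 22.5, 27.5
n = 117, Σfm = 1917.5, mean = 16.3889
Σfm² = 38431.25
Σf(m − x̄)² = Σfm² − (Σfm)²/n = 38431.25 − 1917.5²/117 = 7005.5556
Population variance = 7005.5556 / 117 = 59.8765
Standard deviation = √59.8765 = 7.7380

7.74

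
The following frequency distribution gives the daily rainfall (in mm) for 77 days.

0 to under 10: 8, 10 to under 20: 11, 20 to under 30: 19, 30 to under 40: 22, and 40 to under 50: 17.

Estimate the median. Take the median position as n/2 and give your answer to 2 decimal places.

30.23

Cumulative frequencies: 8, 19, 38, 60, 77
n = 77; position = n/2 = 38.5.
This falls in the class 30 to under 40: L = 30, F = 38, f = 22, h = 10.
Median ≈ 30 + ((38.5 − 38) / 22) × 10 = 30.2273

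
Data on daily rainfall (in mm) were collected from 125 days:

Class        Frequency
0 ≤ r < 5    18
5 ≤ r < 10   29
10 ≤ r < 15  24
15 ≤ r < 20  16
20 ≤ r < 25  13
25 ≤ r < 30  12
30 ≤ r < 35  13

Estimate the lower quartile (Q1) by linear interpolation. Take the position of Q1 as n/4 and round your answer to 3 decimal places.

Cumulative frequencies: 18, 47, 71, 87, 100, 112, 125
n = 125; position = n/4 = 31.25.
This falls in the class 5 ≤ r < 10: L = 5, F = 18, f = 29, h = 5.
Lower quartile ≈ 5 + ((31.25 − 18) / 29) × 5 = 7.2845

7.284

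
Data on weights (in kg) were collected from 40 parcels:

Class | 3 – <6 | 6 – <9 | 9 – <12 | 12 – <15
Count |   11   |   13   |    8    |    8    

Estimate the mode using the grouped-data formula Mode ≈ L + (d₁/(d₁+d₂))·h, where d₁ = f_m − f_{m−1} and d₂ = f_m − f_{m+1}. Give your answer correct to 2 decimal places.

Modal class: 6 – <9 (highest frequency 13).
d₁ = 13 − 11 = 2, d₂ = 13 − 8 = 5
Mode ≈ 6 + (2/(2+5)) × 3 = 6 + 0.8571 = 6.8571

6.86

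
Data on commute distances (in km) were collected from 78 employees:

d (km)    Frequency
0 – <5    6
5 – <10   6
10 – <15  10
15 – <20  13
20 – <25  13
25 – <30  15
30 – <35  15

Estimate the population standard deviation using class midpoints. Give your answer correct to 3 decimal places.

9.241

Midpoints: 2.5, 7.5, 12.5, 17.5, 22.5, 27.5, 32.5
n = 78, Σfm = 1605, mean = 20.5769
Σfm² = 39687.5
Σf(m − x̄)² = Σfm² − (Σfm)²/n = 39687.5 − 1605²/78 = 6661.5385
Population variance = 6661.5385 / 78 = 85.4043
Standard deviation = √85.4043 = 9.2414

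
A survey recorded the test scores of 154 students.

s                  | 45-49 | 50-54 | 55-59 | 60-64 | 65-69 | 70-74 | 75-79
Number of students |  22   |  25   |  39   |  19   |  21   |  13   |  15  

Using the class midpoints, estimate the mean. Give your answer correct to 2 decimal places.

59.95

Midpoints: 47, 52, 57, 62, 67, 72, 77
Σfm = 22×47 + 25×52 + 39×57 + 19×62 + 21×67 + 13×72 + 15×77 = 9233
n = Σf = 154
Mean = 9233 / 154 = 59.9545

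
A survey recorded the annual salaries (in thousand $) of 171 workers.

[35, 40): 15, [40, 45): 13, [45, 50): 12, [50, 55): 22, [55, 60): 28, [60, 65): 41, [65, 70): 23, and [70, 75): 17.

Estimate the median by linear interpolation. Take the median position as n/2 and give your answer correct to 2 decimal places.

59.20

Cumulative frequencies: 15, 28, 40, 62, 90, 131, 154, 171
n = 171; position = n/2 = 85.5.
This falls in the class [55, 60): L = 55, F = 62, f = 28, h = 5.
Median ≈ 55 + ((85.5 − 62) / 28) × 5 = 59.1964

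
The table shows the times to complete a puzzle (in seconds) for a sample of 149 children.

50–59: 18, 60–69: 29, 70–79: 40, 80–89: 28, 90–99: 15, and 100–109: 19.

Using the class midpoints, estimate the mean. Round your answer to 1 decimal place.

Midpoints: 54.5, 64.5, 74.5, 84.5, 94.5, 104.5
Σfm = 18×54.5 + 29×64.5 + 40×74.5 + 28×84.5 + 15×94.5 + 19×104.5 = 11600.5
n = Σf = 149
Mean = 11600.5 / 149 = 77.8557

77.9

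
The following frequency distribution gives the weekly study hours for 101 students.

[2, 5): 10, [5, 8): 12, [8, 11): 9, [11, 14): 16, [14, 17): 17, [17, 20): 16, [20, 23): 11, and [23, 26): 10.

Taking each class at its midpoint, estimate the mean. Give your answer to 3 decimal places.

14.252

Midpoints: 3.5, 6.5, 9.5, 12.5, 15.5, 18.5, 21.5, 24.5
Σfm = 10×3.5 + 12×6.5 + 9×9.5 + 16×12.5 + 17×15.5 + 16×18.5 + 11×21.5 + 10×24.5 = 1439.5
n = Σf = 101
Mean = 1439.5 / 101 = 14.2525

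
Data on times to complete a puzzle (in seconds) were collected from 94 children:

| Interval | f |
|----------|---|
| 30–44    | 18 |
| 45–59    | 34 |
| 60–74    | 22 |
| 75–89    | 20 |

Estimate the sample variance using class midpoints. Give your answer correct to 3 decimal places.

Midpoints: 37, 52, 67, 82
n = 94, Σfm = 5548, mean = 59.0213
Σfm² = 349816
Σf(m − x̄)² = Σfm² − (Σfm)²/n = 349816 − 5548²/94 = 22365.9574
Sample variance = 22365.9574 / 93 = 240.4942

240.494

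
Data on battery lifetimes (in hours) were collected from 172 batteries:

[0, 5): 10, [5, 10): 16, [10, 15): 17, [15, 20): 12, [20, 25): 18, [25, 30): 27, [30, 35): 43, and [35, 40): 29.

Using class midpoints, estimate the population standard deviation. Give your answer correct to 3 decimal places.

Midpoints: 2.5, 7.5, 12.5, 17.5, 22.5, 27.5, 32.5, 37.5
n = 172, Σfm = 4200, mean = 24.4186
Σfm² = 123025
Σf(m − x̄)² = Σfm² − (Σfm)²/n = 123025 − 4200²/172 = 20466.8605
Population variance = 20466.8605 / 172 = 118.9934
Standard deviation = √118.9934 = 10.9084

10.908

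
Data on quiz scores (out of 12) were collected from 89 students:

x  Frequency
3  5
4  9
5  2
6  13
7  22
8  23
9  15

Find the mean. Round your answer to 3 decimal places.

6.876

Values: 3, 4, 5, 6, 7, 8, 9
Σfx = 5×3 + 9×4 + 2×5 + 13×6 + 22×7 + 23×8 + 15×9 = 612
n = Σf = 89
Mean = 612 / 89 = 6.8764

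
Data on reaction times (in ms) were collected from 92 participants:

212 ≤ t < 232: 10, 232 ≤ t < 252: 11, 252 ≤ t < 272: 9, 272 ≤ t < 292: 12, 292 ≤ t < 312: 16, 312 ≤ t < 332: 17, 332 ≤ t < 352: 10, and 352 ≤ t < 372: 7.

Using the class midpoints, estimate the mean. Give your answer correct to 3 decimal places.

292.217

Midpoints: 222, 242, 262, 282, 302, 322, 342, 362
Σfm = 10×222 + 11×242 + 9×262 + 12×282 + 16×302 + 17×322 + 10×342 + 7×362 = 26884
n = Σf = 92
Mean = 26884 / 92 = 292.2174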